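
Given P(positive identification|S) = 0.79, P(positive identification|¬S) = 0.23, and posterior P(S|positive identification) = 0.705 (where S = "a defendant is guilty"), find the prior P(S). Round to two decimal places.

P(S) = 0.41

Bayes' rule in odds form gives O(S|E) = O(S)·[P(E|S)/P(E|¬S)], hence O(S) = O(S|E)/LR.
Posterior odds = 0.705/(1−0.705) = 2.3898. LR = 0.79/0.23 = 3.4348.
Prior odds = 2.3898/3.4348 = 0.6958, so P(S) = 0.6958/(1+0.6958) ≈ 0.41.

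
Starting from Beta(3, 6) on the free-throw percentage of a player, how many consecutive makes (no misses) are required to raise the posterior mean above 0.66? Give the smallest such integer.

k = 9

After k makes and 0 misses the posterior is Beta(3+k, 6), with mean (3+k)/(3+6+k).
Set (3+k)/(9+k) > 0.66 and solve: k > (0.66·9 − 3)/(1 − 0.66) = 8.647.
The smallest integer exceeding 8.647 is 9, and checking k=9: (12)/(18) = 0.6667 > 0.66.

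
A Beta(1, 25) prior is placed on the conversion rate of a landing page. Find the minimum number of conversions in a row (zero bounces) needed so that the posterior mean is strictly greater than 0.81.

After k conversions and 0 bounces the posterior is Beta(1+k, 25), with mean (1+k)/(1+25+k).
Set (1+k)/(26+k) > 0.81 and solve: k > (0.81·26 − 1)/(1 − 0.81) = 105.579.
The smallest integer exceeding 105.579 is 106.

k = 106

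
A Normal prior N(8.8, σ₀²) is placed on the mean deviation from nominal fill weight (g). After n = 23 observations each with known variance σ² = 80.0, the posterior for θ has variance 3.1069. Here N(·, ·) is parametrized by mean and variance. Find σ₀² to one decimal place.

σ₀² = 29.1

For the Normal–Normal model with known σ², precisions add: τ_n = τ₀ + n/σ².
So 1/σ₀² = 1/3.1069 − 23/80.0 = 0.321864 − 0.287500 = 0.034364.
Hence σ₀² = 1/0.034364 ≈ 29.1.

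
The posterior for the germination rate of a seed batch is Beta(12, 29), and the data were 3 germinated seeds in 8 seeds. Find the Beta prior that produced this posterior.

Beta(9, 24)

A Beta(a, b) prior with s successes and f failures in binomial data gives a Beta(a+s, b+f) posterior.
So a = 12 − 3 = 9 and b = 29 − 5 = 24.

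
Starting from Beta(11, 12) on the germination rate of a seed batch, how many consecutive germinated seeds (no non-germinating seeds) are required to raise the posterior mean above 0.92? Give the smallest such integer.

k = 128

After k germinated seeds and 0 non-germinating seeds the posterior is Beta(11+k, 12), with mean (11+k)/(11+12+k).
Set (11+k)/(23+k) > 0.92 and solve: k > (0.92·23 − 11)/(1 − 0.92) = 127.000.
The smallest integer exceeding 127.000 is 128, and checking k=128: (139)/(151) = 0.9205 > 0.92.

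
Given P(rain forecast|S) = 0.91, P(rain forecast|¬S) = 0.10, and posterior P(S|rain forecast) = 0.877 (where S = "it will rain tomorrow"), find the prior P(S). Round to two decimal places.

In odds form, posterior odds = prior odds × likelihood ratio, so prior odds = posterior odds ÷ LR.
Posterior odds = 0.877/(1−0.877) = 7.1301. LR = 0.91/0.10 = 9.1000.
Prior odds = 7.1301/9.1000 = 0.7835, so P(S) = 0.7835/(1+0.7835) ≈ 0.44.

P(S) = 0.44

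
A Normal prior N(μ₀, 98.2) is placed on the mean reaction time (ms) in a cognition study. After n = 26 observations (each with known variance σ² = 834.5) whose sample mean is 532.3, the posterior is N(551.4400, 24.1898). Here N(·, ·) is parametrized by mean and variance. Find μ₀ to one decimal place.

With known observation variance, the Normal–Normal posterior has precision τ_n = τ₀ + n/σ² and mean μ_n = (τ₀μ₀ + (n/σ²)x̄)/τ_n.
Here τ₀ = 1/98.2 = 0.010183 and τ_data = 26/834.5 = 0.031156, so τ_n = 0.041339.
Rearranging for μ₀: μ₀ = (μ_n·τ_n − τ_data·x̄)/τ₀ = (551.4400·0.041339 − 0.031156·532.3) / 0.010183 = 6.211639/0.010183 ≈ 610.0.

μ₀ = 610.0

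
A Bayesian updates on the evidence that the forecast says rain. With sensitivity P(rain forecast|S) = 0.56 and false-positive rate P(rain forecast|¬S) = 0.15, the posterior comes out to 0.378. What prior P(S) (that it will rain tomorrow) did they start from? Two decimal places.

Bayes' rule in odds form gives O(S|E) = O(S)·[P(E|S)/P(E|¬S)], hence O(S) = O(S|E)/LR.
Posterior odds = 0.378/(1−0.378) = 0.6077. LR = 0.56/0.15 = 3.7333.
Prior odds = 0.6077/3.7333 = 0.1628, so P(S) = 0.1628/(1+0.1628) ≈ 0.14.

P(S) = 0.14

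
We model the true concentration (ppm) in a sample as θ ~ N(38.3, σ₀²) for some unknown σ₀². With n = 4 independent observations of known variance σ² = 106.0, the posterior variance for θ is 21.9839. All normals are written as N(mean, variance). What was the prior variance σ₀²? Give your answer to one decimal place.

σ₀² = 129.0

For the Normal–Normal model with known σ², precisions add: τ_n = τ₀ + n/σ².
So 1/σ₀² = 1/21.9839 − 4/106.0 = 0.045488 − 0.037736 = 0.007752.
Hence σ₀² = 1/0.007752 ≈ 129.0.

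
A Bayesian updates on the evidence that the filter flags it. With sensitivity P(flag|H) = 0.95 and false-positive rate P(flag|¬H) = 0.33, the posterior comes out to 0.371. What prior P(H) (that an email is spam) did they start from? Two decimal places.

Bayes' rule in odds form gives O(H|E) = O(H)·[P(E|H)/P(E|¬H)], hence O(H) = O(H|E)/LR.
Posterior odds = 0.371/(1−0.371) = 0.5898. LR = 0.95/0.33 = 2.8788.
Prior odds = 0.5898/2.8788 = 0.2049, so P(H) = 0.2049/(1+0.2049) ≈ 0.17.

P(H) = 0.17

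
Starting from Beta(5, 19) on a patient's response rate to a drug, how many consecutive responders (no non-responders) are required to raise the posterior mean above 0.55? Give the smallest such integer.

After k responders and 0 non-responders the posterior is Beta(5+k, 19), with mean (5+k)/(5+19+k).
Set (5+k)/(24+k) > 0.55 and solve: k > (0.55·24 − 5)/(1 − 0.55) = 18.222.
The smallest integer exceeding 18.222 is 19.

k = 19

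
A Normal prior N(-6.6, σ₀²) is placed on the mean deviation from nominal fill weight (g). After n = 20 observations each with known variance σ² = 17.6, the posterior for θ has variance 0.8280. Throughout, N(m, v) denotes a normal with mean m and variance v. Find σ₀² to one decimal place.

Posterior precision equals prior precision plus data precision: 1/σ_n² = 1/σ₀² + n/σ².
So 1/σ₀² = 1/0.8280 − 20/17.6 = 1.207729 − 1.136364 = 0.071365.
Hence σ₀² = 1/0.071365 ≈ 14.0.

σ₀² = 14.0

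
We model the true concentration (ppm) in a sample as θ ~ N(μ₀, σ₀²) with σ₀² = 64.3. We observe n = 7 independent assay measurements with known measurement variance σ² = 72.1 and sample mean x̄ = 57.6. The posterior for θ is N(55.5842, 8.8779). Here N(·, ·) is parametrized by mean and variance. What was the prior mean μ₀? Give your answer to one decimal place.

μ₀ = 43.0

With known observation variance, the Normal–Normal posterior has precision τ_n = τ₀ + n/σ² and mean μ_n = (τ₀μ₀ + (n/σ²)x̄)/τ_n.
Here τ₀ = 1/64.3 = 0.015552 and τ_data = 7/72.1 = 0.097087, so τ_n = 0.112639.
Rearranging for μ₀: μ₀ = (μ_n·τ_n − τ_data·x̄)/τ₀ = (55.5842·0.112639 − 0.097087·57.6) / 0.015552 = 0.668738/0.015552 ≈ 43.0.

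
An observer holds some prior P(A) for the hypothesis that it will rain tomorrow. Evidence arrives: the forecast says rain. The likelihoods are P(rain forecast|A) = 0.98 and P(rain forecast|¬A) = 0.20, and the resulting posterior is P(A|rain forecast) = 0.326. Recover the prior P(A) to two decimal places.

Bayes' rule in odds form gives O(A|E) = O(A)·[P(E|A)/P(E|¬A)], hence O(A) = O(A|E)/LR.
Posterior odds = 0.326/(1−0.326) = 0.4837. LR = 0.98/0.20 = 4.9000.
Prior odds = 0.4837/4.9000 = 0.0987, so P(A) = 0.0987/(1+0.0987) ≈ 0.09.

P(A) = 0.09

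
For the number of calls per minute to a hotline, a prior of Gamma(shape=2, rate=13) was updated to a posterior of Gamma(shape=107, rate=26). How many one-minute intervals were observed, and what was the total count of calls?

Gamma–Poisson conjugacy: posterior shape = α + Σxᵢ, posterior rate = β + n.
Matching: Σxᵢ = 107 − 2 = 105 and n = 26 − 13 = 13.

n = 13 one-minute intervals with total 105 calls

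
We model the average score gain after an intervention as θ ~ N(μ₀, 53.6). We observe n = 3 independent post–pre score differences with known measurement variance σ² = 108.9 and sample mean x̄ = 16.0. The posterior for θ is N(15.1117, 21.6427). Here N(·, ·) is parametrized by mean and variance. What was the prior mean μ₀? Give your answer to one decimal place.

The posterior mean is a precision-weighted average: μ_n = (τ₀μ₀ + τ_data·x̄)/(τ₀+τ_data), with τ₀=1/σ₀² and τ_data=n/σ².
Here τ₀ = 1/53.6 = 0.018657 and τ_data = 3/108.9 = 0.027548, so τ_n = 0.046205.
Rearranging for μ₀: μ₀ = (μ_n·τ_n − τ_data·x̄)/τ₀ = (15.1117·0.046205 − 0.027548·16.0) / 0.018657 = 0.257468/0.018657 ≈ 13.8.

μ₀ = 13.8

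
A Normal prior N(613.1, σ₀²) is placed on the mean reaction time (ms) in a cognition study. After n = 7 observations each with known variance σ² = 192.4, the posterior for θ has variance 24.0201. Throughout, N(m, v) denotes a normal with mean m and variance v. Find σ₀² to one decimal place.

σ₀² = 190.5

For the Normal–Normal model with known σ², precisions add: τ_n = τ₀ + n/σ².
So 1/σ₀² = 1/24.0201 − 7/192.4 = 0.041632 − 0.036383 = 0.005249.
Hence σ₀² = 1/0.005249 ≈ 190.5.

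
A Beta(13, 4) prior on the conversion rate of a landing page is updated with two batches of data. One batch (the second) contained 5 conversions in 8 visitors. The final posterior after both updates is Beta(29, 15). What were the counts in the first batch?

Sequential conjugate updates are equivalent to a single update on the pooled data, so total successes = posterior α − prior α and total failures = posterior β − prior β.
Total across both batches: 29−13=16 conversions, 15−4=11 bounces.
Subtract the second batch: 16−5=11 conversions and 11−3=8 bounces.

11 conversions and 8 bounces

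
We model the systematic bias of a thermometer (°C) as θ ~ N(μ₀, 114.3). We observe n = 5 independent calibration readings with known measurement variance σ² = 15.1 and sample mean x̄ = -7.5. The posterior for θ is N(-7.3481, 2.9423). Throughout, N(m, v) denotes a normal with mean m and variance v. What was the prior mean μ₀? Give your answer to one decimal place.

μ₀ = -1.6

The posterior mean is a precision-weighted average: μ_n = (τ₀μ₀ + τ_data·x̄)/(τ₀+τ_data), with τ₀=1/σ₀² and τ_data=n/σ².
Here τ₀ = 1/114.3 = 0.008749 and τ_data = 5/15.1 = 0.331126, so τ_n = 0.339875.
Rearranging for μ₀: μ₀ = (μ_n·τ_n − τ_data·x̄)/τ₀ = (-7.3481·0.339875 − 0.331126·-7.5) / 0.008749 = -0.013990/0.008749 ≈ -1.6.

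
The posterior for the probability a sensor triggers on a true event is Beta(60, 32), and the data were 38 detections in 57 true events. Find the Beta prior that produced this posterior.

Beta is conjugate to the binomial likelihood: posterior = Beta(a+s, b+f).
Subtract the data counts: 60−38=22, 32−19=13.

Beta(22, 13)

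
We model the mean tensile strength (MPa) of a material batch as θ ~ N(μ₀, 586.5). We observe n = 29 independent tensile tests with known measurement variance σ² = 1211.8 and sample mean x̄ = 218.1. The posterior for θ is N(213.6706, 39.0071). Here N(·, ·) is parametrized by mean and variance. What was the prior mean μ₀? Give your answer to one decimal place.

μ₀ = 151.5

With known observation variance, the Normal–Normal posterior has precision τ_n = τ₀ + n/σ² and mean μ_n = (τ₀μ₀ + (n/σ²)x̄)/τ_n.
Here τ₀ = 1/586.5 = 0.001705 and τ_data = 29/1211.8 = 0.023931, so τ_n = 0.025636.
Rearranging for μ₀: μ₀ = (μ_n·τ_n − τ_data·x̄)/τ₀ = (213.6706·0.025636 − 0.023931·218.1) / 0.001705 = 0.258308/0.001705 ≈ 151.5.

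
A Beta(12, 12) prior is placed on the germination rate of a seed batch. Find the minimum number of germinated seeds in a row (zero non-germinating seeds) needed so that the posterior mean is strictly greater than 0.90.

After k germinated seeds and 0 non-germinating seeds the posterior is Beta(12+k, 12), with mean (12+k)/(12+12+k).
Set (12+k)/(24+k) > 0.90 and solve: k > (0.90·24 − 12)/(1 − 0.90) = 96.000.
The smallest integer exceeding 96.000 is 97.

k = 97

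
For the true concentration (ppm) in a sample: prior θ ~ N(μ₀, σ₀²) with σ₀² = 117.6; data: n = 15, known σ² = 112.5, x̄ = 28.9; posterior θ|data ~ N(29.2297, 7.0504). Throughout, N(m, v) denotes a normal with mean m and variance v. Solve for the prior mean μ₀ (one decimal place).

μ₀ = 34.4

The posterior mean is a precision-weighted average: μ_n = (τ₀μ₀ + τ_data·x̄)/(τ₀+τ_data), with τ₀=1/σ₀² and τ_data=n/σ².
Here τ₀ = 1/117.6 = 0.008503 and τ_data = 15/112.5 = 0.133333, so τ_n = 0.141836.
Rearranging for μ₀: μ₀ = (μ_n·τ_n − τ_data·x̄)/τ₀ = (29.2297·0.141836 − 0.133333·28.9) / 0.008503 = 0.292500/0.008503 ≈ 34.4.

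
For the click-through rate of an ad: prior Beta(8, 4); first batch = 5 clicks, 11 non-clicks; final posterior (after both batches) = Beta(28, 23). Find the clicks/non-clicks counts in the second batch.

15 clicks and 8 non-clicks

Because Beta–binomial updating is additive in the counts, the combined data contributed (α_post−α_prior, β_post−β_prior) successes and failures.
Total across both batches: 28−8=20 clicks, 23−4=19 non-clicks.
Subtract the first batch: 20−5=15 clicks and 19−11=8 non-clicks.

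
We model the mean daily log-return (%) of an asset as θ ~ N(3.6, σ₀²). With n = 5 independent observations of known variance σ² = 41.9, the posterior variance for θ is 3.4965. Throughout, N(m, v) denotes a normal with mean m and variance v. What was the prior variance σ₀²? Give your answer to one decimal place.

σ₀² = 6.0

For the Normal–Normal model with known σ², precisions add: τ_n = τ₀ + n/σ².
So 1/σ₀² = 1/3.4965 − 5/41.9 = 0.286000 − 0.119332 = 0.166668.
Hence σ₀² = 1/0.166668 ≈ 6.0.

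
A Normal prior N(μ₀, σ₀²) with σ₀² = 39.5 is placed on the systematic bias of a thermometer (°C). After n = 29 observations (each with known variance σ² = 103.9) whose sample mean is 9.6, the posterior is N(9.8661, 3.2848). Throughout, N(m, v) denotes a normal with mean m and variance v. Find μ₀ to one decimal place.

With known observation variance, the Normal–Normal posterior has precision τ_n = τ₀ + n/σ² and mean μ_n = (τ₀μ₀ + (n/σ²)x̄)/τ_n.
Here τ₀ = 1/39.5 = 0.025316 and τ_data = 29/103.9 = 0.279115, so τ_n = 0.304431.
Rearranging for μ₀: μ₀ = (μ_n·τ_n − τ_data·x̄)/τ₀ = (9.8661·0.304431 − 0.279115·9.6) / 0.025316 = 0.324043/0.025316 ≈ 12.8.

μ₀ = 12.8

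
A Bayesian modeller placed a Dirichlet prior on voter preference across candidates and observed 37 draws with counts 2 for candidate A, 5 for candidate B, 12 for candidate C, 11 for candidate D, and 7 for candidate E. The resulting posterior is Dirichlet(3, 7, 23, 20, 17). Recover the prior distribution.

For a Dirichlet(α) prior with multinomial counts c, the posterior is Dirichlet(α + c) componentwise.
Subtract each count from the matching posterior parameter: 3−2=1, 7−5=2, 23−12=11, 20−11=9, 17−7=10.

Dirichlet(1, 2, 11, 9, 10)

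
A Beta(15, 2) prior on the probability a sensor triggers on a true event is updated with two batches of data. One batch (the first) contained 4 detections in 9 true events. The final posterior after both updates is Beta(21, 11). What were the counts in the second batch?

2 detections and 4 misses

Because Beta–binomial updating is additive in the counts, the combined data contributed (α_post−α_prior, β_post−β_prior) successes and failures.
Total across both batches: 21−15=6 detections, 11−2=9 misses.
Subtract the first batch: 6−4=2 detections and 9−5=4 misses.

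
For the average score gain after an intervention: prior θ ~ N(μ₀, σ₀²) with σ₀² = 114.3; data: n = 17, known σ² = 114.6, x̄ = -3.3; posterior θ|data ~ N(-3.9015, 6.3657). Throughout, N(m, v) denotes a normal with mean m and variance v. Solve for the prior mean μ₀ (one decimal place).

The posterior mean is a precision-weighted average: μ_n = (τ₀μ₀ + τ_data·x̄)/(τ₀+τ_data), with τ₀=1/σ₀² and τ_data=n/σ².
Here τ₀ = 1/114.3 = 0.008749 and τ_data = 17/114.6 = 0.148342, so τ_n = 0.157091.
Rearranging for μ₀: μ₀ = (μ_n·τ_n − τ_data·x̄)/τ₀ = (-3.9015·0.157091 − 0.148342·-3.3) / 0.008749 = -0.123362/0.008749 ≈ -14.1.

μ₀ = -14.1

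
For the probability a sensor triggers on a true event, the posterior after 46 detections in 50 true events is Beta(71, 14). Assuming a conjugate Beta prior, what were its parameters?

Beta(25, 10)

A Beta(a, b) prior with s successes and f failures in binomial data gives a Beta(a+s, b+f) posterior.
Subtract the data counts: 71−46=25, 14−4=10.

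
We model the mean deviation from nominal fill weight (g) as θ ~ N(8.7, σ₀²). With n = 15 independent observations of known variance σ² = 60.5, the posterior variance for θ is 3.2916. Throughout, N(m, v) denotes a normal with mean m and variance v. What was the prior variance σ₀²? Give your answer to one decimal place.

For the Normal–Normal model with known σ², precisions add: τ_n = τ₀ + n/σ².
So 1/σ₀² = 1/3.2916 − 15/60.5 = 0.303804 − 0.247934 = 0.055870.
Hence σ₀² = 1/0.055870 ≈ 17.9.

σ₀² = 17.9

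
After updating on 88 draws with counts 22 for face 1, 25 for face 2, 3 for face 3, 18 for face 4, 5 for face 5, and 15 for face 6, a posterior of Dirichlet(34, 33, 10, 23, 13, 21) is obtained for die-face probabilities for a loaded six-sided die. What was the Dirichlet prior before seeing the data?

Dirichlet(12, 8, 7, 5, 8, 6)

For a Dirichlet(α) prior with multinomial counts c, the posterior is Dirichlet(α + c) componentwise.
Subtract each count from the matching posterior parameter: 34−22=12, 33−25=8, 10−3=7, 23−18=5, 13−5=8, 21−15=6.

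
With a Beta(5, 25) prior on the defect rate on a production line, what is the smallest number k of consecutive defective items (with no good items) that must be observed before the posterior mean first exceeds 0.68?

k = 49

After k defective items and 0 good items the posterior is Beta(5+k, 25), with mean (5+k)/(5+25+k).
Set (5+k)/(30+k) > 0.68 and solve: k > (0.68·30 − 5)/(1 − 0.68) = 48.125.
The smallest integer exceeding 48.125 is 49.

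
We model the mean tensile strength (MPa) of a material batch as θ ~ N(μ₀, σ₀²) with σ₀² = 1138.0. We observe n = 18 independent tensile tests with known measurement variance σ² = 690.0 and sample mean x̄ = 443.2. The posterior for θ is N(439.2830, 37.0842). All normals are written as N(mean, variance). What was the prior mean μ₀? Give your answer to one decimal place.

μ₀ = 323.0

The posterior mean is a precision-weighted average: μ_n = (τ₀μ₀ + τ_data·x̄)/(τ₀+τ_data), with τ₀=1/σ₀² and τ_data=n/σ².
Here τ₀ = 1/1138.0 = 0.000879 and τ_data = 18/690.0 = 0.026087, so τ_n = 0.026966.
Rearranging for μ₀: μ₀ = (μ_n·τ_n − τ_data·x̄)/τ₀ = (439.2830·0.026966 − 0.026087·443.2) / 0.000879 = 0.283947/0.000879 ≈ 323.0.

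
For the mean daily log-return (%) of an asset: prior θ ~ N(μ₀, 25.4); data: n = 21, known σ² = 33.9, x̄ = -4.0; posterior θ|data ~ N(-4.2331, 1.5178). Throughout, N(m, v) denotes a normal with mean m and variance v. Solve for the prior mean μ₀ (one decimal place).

The posterior mean is a precision-weighted average: μ_n = (τ₀μ₀ + τ_data·x̄)/(τ₀+τ_data), with τ₀=1/σ₀² and τ_data=n/σ².
Here τ₀ = 1/25.4 = 0.039370 and τ_data = 21/33.9 = 0.619469, so τ_n = 0.658839.
Rearranging for μ₀: μ₀ = (μ_n·τ_n − τ_data·x̄)/τ₀ = (-4.2331·0.658839 − 0.619469·-4.0) / 0.039370 = -0.311055/0.039370 ≈ -7.9.

μ₀ = -7.9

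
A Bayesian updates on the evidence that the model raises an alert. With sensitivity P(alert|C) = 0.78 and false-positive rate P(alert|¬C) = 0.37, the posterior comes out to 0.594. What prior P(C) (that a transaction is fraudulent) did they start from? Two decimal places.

Bayes' rule in odds form gives O(C|E) = O(C)·[P(E|C)/P(E|¬C)], hence O(C) = O(C|E)/LR.
Posterior odds = 0.594/(1−0.594) = 1.4631. LR = 0.78/0.37 = 2.1081.
Prior odds = 1.4631/2.1081 = 0.6940, so P(C) = 0.6940/(1+0.6940) ≈ 0.41.

P(C) = 0.41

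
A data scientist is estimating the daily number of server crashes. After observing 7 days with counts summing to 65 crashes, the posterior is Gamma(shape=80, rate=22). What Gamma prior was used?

Gamma–Poisson conjugacy: posterior shape = α + Σxᵢ, posterior rate = β + n.
So α = 80 − 65 = 15 and β = 22 − 7 = 15.

Gamma(shape=15, rate=15)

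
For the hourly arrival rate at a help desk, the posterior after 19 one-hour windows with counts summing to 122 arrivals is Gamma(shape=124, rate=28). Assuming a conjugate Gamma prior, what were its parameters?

Gamma(shape=2, rate=9)

Gamma–Poisson conjugacy: posterior shape = α + Σxᵢ, posterior rate = β + n.
So α = 124 − 122 = 2 and β = 28 − 19 = 9.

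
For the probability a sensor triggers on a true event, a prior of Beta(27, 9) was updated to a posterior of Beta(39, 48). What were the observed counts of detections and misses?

A Beta(α, β) prior with s successes and f failures in binomial data gives a Beta(α+s, β+f) posterior.
So s = 39 − 27 = 12 and f = 48 − 9 = 39.

12 detections and 39 misses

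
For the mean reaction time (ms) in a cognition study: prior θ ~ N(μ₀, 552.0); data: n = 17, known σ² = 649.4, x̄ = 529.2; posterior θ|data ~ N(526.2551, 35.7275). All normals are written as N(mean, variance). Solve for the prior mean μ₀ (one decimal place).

The posterior mean is a precision-weighted average: μ_n = (τ₀μ₀ + τ_data·x̄)/(τ₀+τ_data), with τ₀=1/σ₀² and τ_data=n/σ².
Here τ₀ = 1/552.0 = 0.001812 and τ_data = 17/649.4 = 0.026178, so τ_n = 0.027990.
Rearranging for μ₀: μ₀ = (μ_n·τ_n − τ_data·x̄)/τ₀ = (526.2551·0.027990 − 0.026178·529.2) / 0.001812 = 0.876483/0.001812 ≈ 483.7.

μ₀ = 483.7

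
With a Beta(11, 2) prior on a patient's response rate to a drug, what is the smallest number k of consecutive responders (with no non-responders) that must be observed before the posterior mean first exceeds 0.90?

After k responders and 0 non-responders the posterior is Beta(11+k, 2), with mean (11+k)/(11+2+k).
Set (11+k)/(13+k) > 0.90 and solve: k > (0.90·13 − 11)/(1 − 0.90) = 7.000.
The smallest integer exceeding 7.000 is 8.

k = 8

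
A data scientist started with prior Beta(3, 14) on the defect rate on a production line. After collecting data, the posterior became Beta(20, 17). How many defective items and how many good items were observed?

17 defective items and 3 good items

Under Beta–binomial conjugacy the posterior parameters are (a+s, b+f).
So s = 20 − 3 = 17 and f = 17 − 14 = 3.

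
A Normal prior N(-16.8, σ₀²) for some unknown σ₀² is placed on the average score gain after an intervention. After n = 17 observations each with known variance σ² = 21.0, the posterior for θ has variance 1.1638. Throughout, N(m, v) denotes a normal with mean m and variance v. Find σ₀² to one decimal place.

σ₀² = 20.1

For the Normal–Normal model with known σ², precisions add: τ_n = τ₀ + n/σ².
So 1/σ₀² = 1/1.1638 − 17/21.0 = 0.859254 − 0.809524 = 0.049730.
Hence σ₀² = 1/0.049730 ≈ 20.1.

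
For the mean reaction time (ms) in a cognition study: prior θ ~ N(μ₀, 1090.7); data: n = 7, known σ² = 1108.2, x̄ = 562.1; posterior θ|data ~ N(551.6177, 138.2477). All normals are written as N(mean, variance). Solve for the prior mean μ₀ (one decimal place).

With known observation variance, the Normal–Normal posterior has precision τ_n = τ₀ + n/σ² and mean μ_n = (τ₀μ₀ + (n/σ²)x̄)/τ_n.
Here τ₀ = 1/1090.7 = 0.000917 and τ_data = 7/1108.2 = 0.006317, so τ_n = 0.007234.
Rearranging for μ₀: μ₀ = (μ_n·τ_n − τ_data·x̄)/τ₀ = (551.6177·0.007234 − 0.006317·562.1) / 0.000917 = 0.439617/0.000917 ≈ 479.4.

μ₀ = 479.4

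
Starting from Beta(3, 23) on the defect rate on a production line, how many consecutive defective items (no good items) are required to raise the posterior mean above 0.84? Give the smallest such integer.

k = 118

After k defective items and 0 good items the posterior is Beta(3+k, 23), with mean (3+k)/(3+23+k).
Set (3+k)/(26+k) > 0.84 and solve: k > (0.84·26 − 3)/(1 − 0.84) = 117.750.
The smallest integer exceeding 117.750 is 118, and checking k=118: (121)/(144) = 0.8403 > 0.84.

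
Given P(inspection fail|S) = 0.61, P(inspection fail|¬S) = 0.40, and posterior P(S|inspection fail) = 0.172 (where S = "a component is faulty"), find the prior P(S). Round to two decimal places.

In odds form, posterior odds = prior odds × likelihood ratio, so prior odds = posterior odds ÷ LR.
Posterior odds = 0.172/(1−0.172) = 0.2077. LR = 0.61/0.40 = 1.5250.
Prior odds = 0.2077/1.5250 = 0.1362, so P(S) = 0.1362/(1+0.1362) ≈ 0.12.

P(S) = 0.12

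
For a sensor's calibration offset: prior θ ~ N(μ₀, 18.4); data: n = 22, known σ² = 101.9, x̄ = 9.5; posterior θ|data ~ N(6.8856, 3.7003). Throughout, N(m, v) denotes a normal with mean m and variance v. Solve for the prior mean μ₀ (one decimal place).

With known observation variance, the Normal–Normal posterior has precision τ_n = τ₀ + n/σ² and mean μ_n = (τ₀μ₀ + (n/σ²)x̄)/τ_n.
Here τ₀ = 1/18.4 = 0.054348 and τ_data = 22/101.9 = 0.215898, so τ_n = 0.270246.
Rearranging for μ₀: μ₀ = (μ_n·τ_n − τ_data·x̄)/τ₀ = (6.8856·0.270246 − 0.215898·9.5) / 0.054348 = -0.190225/0.054348 ≈ -3.5.

μ₀ = -3.5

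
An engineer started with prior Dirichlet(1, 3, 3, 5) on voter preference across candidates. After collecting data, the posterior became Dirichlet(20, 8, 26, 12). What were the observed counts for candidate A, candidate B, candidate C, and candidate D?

counts (19, 5, 23, 7)

For a Dirichlet(α) prior with multinomial counts c, the posterior is Dirichlet(α + c) componentwise.
Counts are posterior − prior componentwise: 20−1=19, 8−3=5, 26−3=23, 12−5=7.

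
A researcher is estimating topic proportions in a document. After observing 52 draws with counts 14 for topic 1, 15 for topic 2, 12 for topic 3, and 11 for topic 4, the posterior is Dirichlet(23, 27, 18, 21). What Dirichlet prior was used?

For a Dirichlet(α) prior with multinomial counts c, the posterior is Dirichlet(α + c) componentwise.
Subtract each count from the matching posterior parameter: 23−14=9, 27−15=12, 18−12=6, 21−11=10.

Dirichlet(9, 12, 6, 10)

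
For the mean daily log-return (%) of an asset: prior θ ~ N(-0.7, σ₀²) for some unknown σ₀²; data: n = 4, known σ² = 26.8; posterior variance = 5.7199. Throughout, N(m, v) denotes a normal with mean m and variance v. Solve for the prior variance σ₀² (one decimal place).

Posterior precision equals prior precision plus data precision: 1/σ_n² = 1/σ₀² + n/σ².
So 1/σ₀² = 1/5.7199 − 4/26.8 = 0.174828 − 0.149254 = 0.025574.
Hence σ₀² = 1/0.025574 ≈ 39.1.

σ₀² = 39.1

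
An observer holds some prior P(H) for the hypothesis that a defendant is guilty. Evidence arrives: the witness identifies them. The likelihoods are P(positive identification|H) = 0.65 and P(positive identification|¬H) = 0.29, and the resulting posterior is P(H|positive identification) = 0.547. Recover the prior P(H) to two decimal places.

In odds form, posterior odds = prior odds × likelihood ratio, so prior odds = posterior odds ÷ LR.
Posterior odds = 0.547/(1−0.547) = 1.2075. LR = 0.65/0.29 = 2.2414.
Prior odds = 1.2075/2.2414 = 0.5387, so P(H) = 0.5387/(1+0.5387) ≈ 0.35.

P(H) = 0.35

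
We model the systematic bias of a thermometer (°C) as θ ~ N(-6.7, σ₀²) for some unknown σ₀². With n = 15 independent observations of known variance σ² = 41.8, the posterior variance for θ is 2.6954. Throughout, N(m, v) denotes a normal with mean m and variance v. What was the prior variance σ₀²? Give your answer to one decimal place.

Posterior precision equals prior precision plus data precision: 1/σ_n² = 1/σ₀² + n/σ².
So 1/σ₀² = 1/2.6954 − 15/41.8 = 0.371002 − 0.358852 = 0.012150.
Hence σ₀² = 1/0.012150 ≈ 82.3.

σ₀² = 82.3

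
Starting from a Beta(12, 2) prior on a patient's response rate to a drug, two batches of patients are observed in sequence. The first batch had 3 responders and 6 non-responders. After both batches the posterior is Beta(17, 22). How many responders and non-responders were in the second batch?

2 responders and 14 non-responders

Sequential conjugate updates are equivalent to a single update on the pooled data, so total successes = posterior α − prior α and total failures = posterior β − prior β.
Total across both batches: 17−12=5 responders, 22−2=20 non-responders.
Subtract the first batch: 5−3=2 responders and 20−6=14 non-responders.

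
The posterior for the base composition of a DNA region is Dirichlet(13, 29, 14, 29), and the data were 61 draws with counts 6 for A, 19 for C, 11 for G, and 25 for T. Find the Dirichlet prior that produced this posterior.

For a Dirichlet(α) prior with multinomial counts c, the posterior is Dirichlet(α + c) componentwise.
Subtract each count from the matching posterior parameter: 13−6=7, 29−19=10, 14−11=3, 29−25=4.

Dirichlet(7, 10, 3, 4)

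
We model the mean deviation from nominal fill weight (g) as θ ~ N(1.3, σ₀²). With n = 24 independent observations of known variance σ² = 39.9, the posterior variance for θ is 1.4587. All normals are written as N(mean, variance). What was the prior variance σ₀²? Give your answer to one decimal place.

For the Normal–Normal model with known σ², precisions add: τ_n = τ₀ + n/σ².
So 1/σ₀² = 1/1.4587 − 24/39.9 = 0.685542 − 0.601504 = 0.084038.
Hence σ₀² = 1/0.084038 ≈ 11.9.

σ₀² = 11.9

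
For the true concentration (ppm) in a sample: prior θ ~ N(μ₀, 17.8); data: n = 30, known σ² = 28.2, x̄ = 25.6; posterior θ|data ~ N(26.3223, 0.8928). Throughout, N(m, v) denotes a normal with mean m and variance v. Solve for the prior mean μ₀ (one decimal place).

μ₀ = 40.0

The posterior mean is a precision-weighted average: μ_n = (τ₀μ₀ + τ_data·x̄)/(τ₀+τ_data), with τ₀=1/σ₀² and τ_data=n/σ².
Here τ₀ = 1/17.8 = 0.056180 and τ_data = 30/28.2 = 1.063830, so τ_n = 1.120010.
Rearranging for μ₀: μ₀ = (μ_n·τ_n − τ_data·x̄)/τ₀ = (26.3223·1.120010 − 1.063830·25.6) / 0.056180 = 2.247191/0.056180 ≈ 40.0.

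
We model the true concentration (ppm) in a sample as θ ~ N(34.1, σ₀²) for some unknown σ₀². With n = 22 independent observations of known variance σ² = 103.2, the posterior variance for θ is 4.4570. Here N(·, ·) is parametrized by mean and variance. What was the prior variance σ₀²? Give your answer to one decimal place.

For the Normal–Normal model with known σ², precisions add: τ_n = τ₀ + n/σ².
So 1/σ₀² = 1/4.4570 − 22/103.2 = 0.224366 − 0.213178 = 0.011188.
Hence σ₀² = 1/0.011188 ≈ 89.4.

σ₀² = 89.4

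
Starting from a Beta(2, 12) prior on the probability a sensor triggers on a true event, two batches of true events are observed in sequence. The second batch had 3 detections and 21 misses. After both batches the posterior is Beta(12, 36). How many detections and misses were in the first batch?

Because Beta–binomial updating is additive in the counts, the combined data contributed (α_post−α_prior, β_post−β_prior) successes and failures.
Total across both batches: 12−2=10 detections, 36−12=24 misses.
Subtract the second batch: 10−3=7 detections and 24−21=3 misses.

7 detections and 3 misses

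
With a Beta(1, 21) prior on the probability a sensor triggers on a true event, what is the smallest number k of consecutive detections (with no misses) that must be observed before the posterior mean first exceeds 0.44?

After k detections and 0 misses the posterior is Beta(1+k, 21), with mean (1+k)/(1+21+k).
Set (1+k)/(22+k) > 0.44 and solve: k > (0.44·22 − 1)/(1 − 0.44) = 15.500.
The smallest integer exceeding 15.500 is 16, and checking k=16: (17)/(38) = 0.4474 > 0.44.

k = 16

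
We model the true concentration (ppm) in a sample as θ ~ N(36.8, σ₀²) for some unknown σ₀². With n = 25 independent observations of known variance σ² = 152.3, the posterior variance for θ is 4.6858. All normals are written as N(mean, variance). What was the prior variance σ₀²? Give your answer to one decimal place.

σ₀² = 20.3

Posterior precision equals prior precision plus data precision: 1/σ_n² = 1/σ₀² + n/σ².
So 1/σ₀² = 1/4.6858 − 25/152.3 = 0.213411 − 0.164150 = 0.049261.
Hence σ₀² = 1/0.049261 ≈ 20.3.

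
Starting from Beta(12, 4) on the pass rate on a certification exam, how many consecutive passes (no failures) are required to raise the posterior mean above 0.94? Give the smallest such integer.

After k passes and 0 failures the posterior is Beta(12+k, 4), with mean (12+k)/(12+4+k).
Set (12+k)/(16+k) > 0.94 and solve: k > (0.94·16 − 12)/(1 − 0.94) = 50.667.
The smallest integer exceeding 50.667 is 51.

k = 51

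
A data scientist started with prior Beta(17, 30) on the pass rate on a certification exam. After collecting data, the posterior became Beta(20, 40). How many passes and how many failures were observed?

Beta is conjugate to the binomial likelihood: posterior = Beta(a+s, b+f).
Match parameters: s=20−17=3, f=40−30=10.

3 passes and 10 failures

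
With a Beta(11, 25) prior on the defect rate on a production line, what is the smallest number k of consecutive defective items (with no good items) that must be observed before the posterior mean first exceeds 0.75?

After k defective items and 0 good items the posterior is Beta(11+k, 25), with mean (11+k)/(11+25+k).
Set (11+k)/(36+k) > 0.75 and solve: k > (0.75·36 − 11)/(1 − 0.75) = 64.000.
The smallest integer exceeding 64.000 is 65, and checking k=65: (76)/(101) = 0.7525 > 0.75.

k = 65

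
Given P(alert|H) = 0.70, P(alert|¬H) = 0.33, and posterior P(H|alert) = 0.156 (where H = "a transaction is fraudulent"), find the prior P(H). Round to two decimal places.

In odds form, posterior odds = prior odds × likelihood ratio, so prior odds = posterior odds ÷ LR.
Posterior odds = 0.156/(1−0.156) = 0.1848. LR = 0.70/0.33 = 2.1212.
Prior odds = 0.1848/2.1212 = 0.0871, so P(H) = 0.0871/(1+0.0871) ≈ 0.08.

P(H) = 0.08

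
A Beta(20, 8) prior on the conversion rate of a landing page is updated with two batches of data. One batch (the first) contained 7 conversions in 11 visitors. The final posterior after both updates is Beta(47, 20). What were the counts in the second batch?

20 conversions and 8 bounces

Sequential conjugate updates are equivalent to a single update on the pooled data, so total successes = posterior α − prior α and total failures = posterior β − prior β.
Total across both batches: 47−20=27 conversions, 20−8=12 bounces.
Subtract the first batch: 27−7=20 conversions and 12−4=8 bounces.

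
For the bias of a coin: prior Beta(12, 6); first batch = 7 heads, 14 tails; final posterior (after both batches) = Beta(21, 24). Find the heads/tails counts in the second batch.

Because Beta–binomial updating is additive in the counts, the combined data contributed (α_post−α_prior, β_post−β_prior) successes and failures.
Total across both batches: 21−12=9 heads, 24−6=18 tails.
Subtract the first batch: 9−7=2 heads and 18−14=4 tails.

2 heads and 4 tails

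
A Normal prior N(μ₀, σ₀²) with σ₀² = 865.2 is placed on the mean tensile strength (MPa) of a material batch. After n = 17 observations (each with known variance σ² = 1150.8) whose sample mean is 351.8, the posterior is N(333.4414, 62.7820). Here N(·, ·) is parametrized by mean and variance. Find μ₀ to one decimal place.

With known observation variance, the Normal–Normal posterior has precision τ_n = τ₀ + n/σ² and mean μ_n = (τ₀μ₀ + (n/σ²)x̄)/τ_n.
Here τ₀ = 1/865.2 = 0.001156 and τ_data = 17/1150.8 = 0.014772, so τ_n = 0.015928.
Rearranging for μ₀: μ₀ = (μ_n·τ_n − τ_data·x̄)/τ₀ = (333.4414·0.015928 − 0.014772·351.8) / 0.001156 = 0.114265/0.001156 ≈ 98.8.

μ₀ = 98.8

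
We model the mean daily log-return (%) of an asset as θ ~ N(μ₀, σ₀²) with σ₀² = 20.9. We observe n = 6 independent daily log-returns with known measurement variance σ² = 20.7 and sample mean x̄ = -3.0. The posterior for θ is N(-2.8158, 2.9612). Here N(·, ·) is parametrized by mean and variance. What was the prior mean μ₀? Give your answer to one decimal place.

With known observation variance, the Normal–Normal posterior has precision τ_n = τ₀ + n/σ² and mean μ_n = (τ₀μ₀ + (n/σ²)x̄)/τ_n.
Here τ₀ = 1/20.9 = 0.047847 and τ_data = 6/20.7 = 0.289855, so τ_n = 0.337702.
Rearranging for μ₀: μ₀ = (μ_n·τ_n − τ_data·x̄)/τ₀ = (-2.8158·0.337702 − 0.289855·-3.0) / 0.047847 = -0.081336/0.047847 ≈ -1.7.

μ₀ = -1.7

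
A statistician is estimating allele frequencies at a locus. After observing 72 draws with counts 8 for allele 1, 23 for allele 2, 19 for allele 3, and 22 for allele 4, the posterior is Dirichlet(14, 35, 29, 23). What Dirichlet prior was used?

Dirichlet(6, 12, 10, 1)

For a Dirichlet(α) prior with multinomial counts c, the posterior is Dirichlet(α + c) componentwise.
Subtract each count from the matching posterior parameter: 14−8=6, 35−23=12, 29−19=10, 23−22=1.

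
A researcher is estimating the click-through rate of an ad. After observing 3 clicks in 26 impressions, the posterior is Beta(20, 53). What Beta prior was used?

Beta(17, 30)

Beta is conjugate to the binomial likelihood: posterior = Beta(α+s, β+f).
So α = 20 − 3 = 17 and β = 53 − 23 = 30.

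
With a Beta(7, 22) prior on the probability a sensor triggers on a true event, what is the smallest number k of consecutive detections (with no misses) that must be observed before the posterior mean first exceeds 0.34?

After k detections and 0 misses the posterior is Beta(7+k, 22), with mean (7+k)/(7+22+k).
Set (7+k)/(29+k) > 0.34 and solve: k > (0.34·29 − 7)/(1 − 0.34) = 4.333.
The smallest integer exceeding 4.333 is 5.

k = 5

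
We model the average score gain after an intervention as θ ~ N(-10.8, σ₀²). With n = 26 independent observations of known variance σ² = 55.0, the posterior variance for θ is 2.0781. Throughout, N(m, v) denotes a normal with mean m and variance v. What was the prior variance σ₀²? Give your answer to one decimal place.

For the Normal–Normal model with known σ², precisions add: τ_n = τ₀ + n/σ².
So 1/σ₀² = 1/2.0781 − 26/55.0 = 0.481209 − 0.472727 = 0.008482.
Hence σ₀² = 1/0.008482 ≈ 117.9.

σ₀² = 117.9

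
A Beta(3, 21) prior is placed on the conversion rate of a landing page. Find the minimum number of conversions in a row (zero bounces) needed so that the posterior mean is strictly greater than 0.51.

k = 19

After k conversions and 0 bounces the posterior is Beta(3+k, 21), with mean (3+k)/(3+21+k).
Set (3+k)/(24+k) > 0.51 and solve: k > (0.51·24 − 3)/(1 − 0.51) = 18.857.
The smallest integer exceeding 18.857 is 19, and checking k=19: (22)/(43) = 0.5116 > 0.51.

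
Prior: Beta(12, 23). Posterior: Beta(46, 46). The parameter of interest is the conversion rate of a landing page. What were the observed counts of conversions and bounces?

34 conversions and 23 bounces

A Beta(α, β) prior with s successes and f failures in binomial data gives a Beta(α+s, β+f) posterior.
Match parameters: s=46−12=34, f=46−23=23.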